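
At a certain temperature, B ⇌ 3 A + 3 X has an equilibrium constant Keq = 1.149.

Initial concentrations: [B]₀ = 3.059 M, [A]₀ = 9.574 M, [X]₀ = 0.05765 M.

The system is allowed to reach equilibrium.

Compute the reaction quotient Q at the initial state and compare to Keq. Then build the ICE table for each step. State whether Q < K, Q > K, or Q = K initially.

Q₀ = 0.05497; Q < K (proceeds forward)

Q₀ = 0.05497 vs Keq = 1.149 ⇒ Q<K, forward
Step 1:
                    B           A           X
  I             3.059       9.574     0.05765
  C          -0.03299     0.09897     0.09897
  E             3.026       9.673      0.1566
  solve Keq expr → x = 0.03299; check Q = 1.149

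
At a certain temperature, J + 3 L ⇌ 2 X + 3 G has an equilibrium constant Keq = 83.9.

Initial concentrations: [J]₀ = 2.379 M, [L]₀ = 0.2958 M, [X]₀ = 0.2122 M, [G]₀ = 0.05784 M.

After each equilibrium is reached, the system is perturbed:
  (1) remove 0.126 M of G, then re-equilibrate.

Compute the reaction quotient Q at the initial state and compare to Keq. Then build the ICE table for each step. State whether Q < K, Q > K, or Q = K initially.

Q₀ = 1.4151e-04 vs Keq = 83.9 ⇒ Q<K, forward
Step 1:
                    J           L           X           G
  init          2.379      0.2958      0.2122     0.05784
  Δ          -0.08863     -0.2659      0.1773      0.2659
  eq             2.29     0.02992      0.3895      0.3237
  solve Keq expr → x = 0.08863; check Q = 83.9
Then remove 0.126 M of G.
Step 2:
                    J           L           X           G
  init           2.29     0.02992      0.3895      0.1977
  Δ          -0.00348    -0.01044    0.006961     0.01044
  eq            2.287     0.01948      0.3964      0.2082
  solve Keq expr → x = 0.00348; check Q = 83.9

Q₀ = 1.4151e-04; Q < K (proceeds forward)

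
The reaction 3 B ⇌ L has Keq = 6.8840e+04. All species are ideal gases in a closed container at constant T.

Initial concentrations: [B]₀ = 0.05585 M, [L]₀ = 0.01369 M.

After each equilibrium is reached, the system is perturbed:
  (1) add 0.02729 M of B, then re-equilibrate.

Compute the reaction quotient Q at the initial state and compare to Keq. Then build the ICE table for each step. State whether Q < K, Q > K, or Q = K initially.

Q₀ = 78.58 vs Keq = 6.8840e+04 ⇒ Q<K, forward
Step 1:
                   B          L
  init       0.05585    0.01369
  Δ         -0.04829     0.0161
  eq        0.007563    0.02979
  solve Keq expr → x = 0.0161; check Q = 6.8840e+04
Then add 0.02729 M of B.
Step 2:
                   B          L
  init       0.03485    0.02979
  Δ          -0.0266   0.008868
  eq         0.00825    0.03865
  solve Keq expr → x = 0.008868; check Q = 6.8840e+04

Q₀ = 78.58; Q < K (proceeds forward)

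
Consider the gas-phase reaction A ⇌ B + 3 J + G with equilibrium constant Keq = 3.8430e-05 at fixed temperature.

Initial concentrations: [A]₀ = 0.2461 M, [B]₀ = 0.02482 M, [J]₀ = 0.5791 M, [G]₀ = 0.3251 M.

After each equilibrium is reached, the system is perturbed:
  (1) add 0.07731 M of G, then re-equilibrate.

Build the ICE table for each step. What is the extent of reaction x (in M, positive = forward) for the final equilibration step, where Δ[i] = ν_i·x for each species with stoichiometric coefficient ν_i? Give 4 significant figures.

x = -5.4554e-05 M

Q₀ = 0.006367 vs Keq = 3.8430e-05 ⇒ Q>K, reverse
Step 1:
                    A           B           J           G
  Initial      0.2461     0.02482      0.5791      0.3251
  Change      0.02455    -0.02455    -0.07366    -0.02455
  Equil        0.2707  2.6801e-04      0.5054      0.3005
  solve Keq expr → x = -0.02455; check Q = 3.8430e-05
Then add 0.07731 M of G.
Step 2:
                    A           B           J           G
  Initial      0.2707  2.6801e-04      0.5054      0.3779
  Change   5.4554e-05 -5.4554e-05 -1.6366e-04 -5.4554e-05
  Equil        0.2707  2.1345e-04      0.5053      0.3778
  solve Keq expr → x = -5.4554e-05; check Q = 3.8430e-05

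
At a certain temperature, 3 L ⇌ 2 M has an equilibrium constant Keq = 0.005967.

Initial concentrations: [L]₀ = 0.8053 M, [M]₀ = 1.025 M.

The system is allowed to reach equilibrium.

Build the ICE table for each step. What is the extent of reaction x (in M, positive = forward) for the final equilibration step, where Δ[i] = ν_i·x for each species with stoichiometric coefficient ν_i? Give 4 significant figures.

x = -0.4023 M

Q₀ = 2.012 vs Keq = 0.005967 ⇒ Q>K, reverse
Step 1:
                    L           M
  Initial      0.8053       1.025
  Change        1.207     -0.8045
  Equil         2.012      0.2205
  solve Keq expr → x = -0.4023; check Q = 0.005967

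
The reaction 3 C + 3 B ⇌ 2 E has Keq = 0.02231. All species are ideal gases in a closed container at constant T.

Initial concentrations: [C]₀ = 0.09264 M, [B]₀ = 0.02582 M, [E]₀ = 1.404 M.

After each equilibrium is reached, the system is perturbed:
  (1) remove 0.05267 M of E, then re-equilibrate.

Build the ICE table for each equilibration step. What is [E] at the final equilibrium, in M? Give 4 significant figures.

[E]_eq = 0.437 M

Q₀ = 1.4404e+08 vs Keq = 0.02231 ⇒ Q>K, reverse
Step 1:
                  C         B         E
  init      0.09264   0.02582     1.404
  Δ           1.404     1.404   -0.9362
  eq          1.497      1.43    0.4678
  solve Keq expr → x = -0.4681; check Q = 0.02231
Then remove 0.05267 M of E.
Step 2:
                  C         B         E
  init        1.497      1.43    0.4152
  Δ        -0.03282  -0.03282   0.02188
  eq          1.464     1.397     0.437
  solve Keq expr → x = 0.01094; check Q = 0.02231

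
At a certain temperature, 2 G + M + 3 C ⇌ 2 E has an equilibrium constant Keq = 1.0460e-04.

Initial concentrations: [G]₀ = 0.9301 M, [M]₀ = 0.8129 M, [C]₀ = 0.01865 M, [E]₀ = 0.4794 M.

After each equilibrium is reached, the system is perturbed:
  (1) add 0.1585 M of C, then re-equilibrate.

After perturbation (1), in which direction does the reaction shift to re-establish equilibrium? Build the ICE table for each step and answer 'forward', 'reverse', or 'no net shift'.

Q₀ = 5.0381e+04 vs Keq = 1.0460e-04 ⇒ Q>K, reverse
Step 1:
                    G           M           C           E
  init         0.9301      0.8129     0.01865      0.4794
  Δ            0.4704      0.2352      0.7055     -0.4704
  eq              1.4       1.048      0.7242    0.009037
  solve Keq expr → x = -0.2352; check Q = 1.0460e-04
Then add 0.1585 M of C.
Step 2:
                    G           M           C           E
  init            1.4       1.048      0.8827    0.009037
  Δ         -0.002996   -0.001498   -0.004495    0.002996
  eq            1.397       1.047      0.8782     0.01203
  solve Keq expr → x = 0.001498; check Q = 1.0460e-04

Direction: forward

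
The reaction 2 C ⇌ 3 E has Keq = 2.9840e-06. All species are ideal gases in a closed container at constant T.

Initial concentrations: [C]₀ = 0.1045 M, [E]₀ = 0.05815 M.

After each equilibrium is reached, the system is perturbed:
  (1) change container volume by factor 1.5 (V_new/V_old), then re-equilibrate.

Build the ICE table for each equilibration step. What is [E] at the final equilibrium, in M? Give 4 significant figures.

[E]_eq = 0.002966 M

Q₀ = 0.01801 vs Keq = 2.9840e-06 ⇒ Q>K, reverse
Step 1:
                    C           E
  I            0.1045     0.05815
  C           0.03617    -0.05426
  E            0.1407    0.003894
  solve Keq expr → x = -0.01809; check Q = 2.9840e-06
Then change container volume by factor 1.5 (V_new/V_old).
Step 2:
                    C           E
  I           0.09378    0.002596
  C       -2.4698e-04  3.7046e-04
  E           0.09353    0.002966
  solve Keq expr → x = 1.2349e-04; check Q = 2.9840e-06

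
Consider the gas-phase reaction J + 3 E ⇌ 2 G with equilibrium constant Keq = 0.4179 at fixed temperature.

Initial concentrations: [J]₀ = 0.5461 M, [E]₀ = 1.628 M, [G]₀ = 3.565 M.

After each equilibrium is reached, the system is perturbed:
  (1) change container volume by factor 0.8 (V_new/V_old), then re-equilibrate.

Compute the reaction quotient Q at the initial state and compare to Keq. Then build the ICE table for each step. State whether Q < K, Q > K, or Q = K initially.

Q₀ = 5.394 vs Keq = 0.4179 ⇒ Q>K, reverse
Step 1:
                  J         E         G
  init       0.5461     1.628     3.565
  Δ          0.3727     1.118   -0.7453
  eq         0.9188     2.746      2.82
  solve Keq expr → x = -0.3727; check Q = 0.4179
Then change container volume by factor 0.8 (V_new/V_old).
Step 2:
                  J         E         G
  init        1.148     3.433     3.525
  Δ        -0.09396   -0.2819    0.1879
  eq          1.055     3.151     3.712
  solve Keq expr → x = 0.09396; check Q = 0.4179

Q₀ = 5.394; Q > K (proceeds reverse)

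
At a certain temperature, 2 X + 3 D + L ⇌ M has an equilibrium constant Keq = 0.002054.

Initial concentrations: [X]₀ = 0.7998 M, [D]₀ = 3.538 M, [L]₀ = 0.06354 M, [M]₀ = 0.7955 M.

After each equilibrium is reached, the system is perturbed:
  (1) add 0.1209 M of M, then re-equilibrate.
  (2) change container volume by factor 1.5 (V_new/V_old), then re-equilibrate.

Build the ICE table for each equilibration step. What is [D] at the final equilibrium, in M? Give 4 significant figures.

Q₀ = 0.4419 vs Keq = 0.002054 ⇒ Q>K, reverse
Step 1:
                    X           D           L           M
  Initial      0.7998       3.538     0.06354      0.7955
  Change       0.8934        1.34      0.4467     -0.4467
  Equil         1.693       4.878      0.5102      0.3488
  solve Keq expr → x = -0.4467; check Q = 0.002054
Then add 0.1209 M of M.
Step 2:
                    X           D           L           M
  Initial       1.693       4.878      0.5102      0.4697
  Change      0.07217      0.1083     0.03609    -0.03609
  Equil         1.765       4.986      0.5463      0.4336
  solve Keq expr → x = -0.03609; check Q = 0.002054
Then change container volume by factor 1.5 (V_new/V_old).
Step 3:
                    X           D           L           M
  Initial       1.177       3.324      0.3642      0.2891
  Change       0.3161      0.4741       0.158      -0.158
  Equil         1.493       3.798      0.5223       0.131
  solve Keq expr → x = -0.158; check Q = 0.002054

[D]_eq = 3.798 M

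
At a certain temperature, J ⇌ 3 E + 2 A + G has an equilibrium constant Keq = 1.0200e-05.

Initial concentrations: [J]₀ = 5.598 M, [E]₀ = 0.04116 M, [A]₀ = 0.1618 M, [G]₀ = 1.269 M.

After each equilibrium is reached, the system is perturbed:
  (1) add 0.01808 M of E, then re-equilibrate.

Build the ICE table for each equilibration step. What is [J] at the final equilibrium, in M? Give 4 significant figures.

[J]_eq = 5.582 M

Q₀ = 4.1382e-07 vs Keq = 1.0200e-05 ⇒ Q<K, forward
Step 1:
                  J         E         A         G
  init        5.598   0.04116    0.1618     1.269
  Δ        -0.02042   0.06126   0.04084   0.02042
  eq          5.578    0.1024    0.2026     1.289
  solve Keq expr → x = 0.02042; check Q = 1.0200e-05
Then add 0.01808 M of E.
Step 2:
                  J         E         A         G
  init        5.578    0.1205    0.2026     1.289
  Δ         0.00484  -0.01452  -0.00968  -0.00484
  eq          5.582     0.106     0.193     1.285
  solve Keq expr → x = -0.00484; check Q = 1.0200e-05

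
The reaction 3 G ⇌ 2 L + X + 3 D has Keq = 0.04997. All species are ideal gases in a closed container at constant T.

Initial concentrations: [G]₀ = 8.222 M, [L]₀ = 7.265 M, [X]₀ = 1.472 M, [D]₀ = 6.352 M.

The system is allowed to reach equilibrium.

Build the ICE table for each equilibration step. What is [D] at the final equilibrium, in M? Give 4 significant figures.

Q₀ = 35.82 vs Keq = 0.04997 ⇒ Q>K, reverse
Step 1:
                  G         L         X         D
  I           8.222     7.265     1.472     6.352
  C           3.761    -2.507    -1.254    -3.761
  E           11.98     4.758    0.2184     2.591
  solve Keq expr → x = -1.254; check Q = 0.04997

[D]_eq = 2.591 M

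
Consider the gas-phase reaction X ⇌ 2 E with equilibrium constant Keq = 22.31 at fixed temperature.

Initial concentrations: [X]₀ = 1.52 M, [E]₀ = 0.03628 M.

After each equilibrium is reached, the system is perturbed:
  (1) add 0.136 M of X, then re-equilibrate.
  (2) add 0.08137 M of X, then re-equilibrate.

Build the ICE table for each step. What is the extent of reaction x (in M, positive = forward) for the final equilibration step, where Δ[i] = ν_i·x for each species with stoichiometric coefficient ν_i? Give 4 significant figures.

Q₀ = 8.6595e-04 vs Keq = 22.31 ⇒ Q<K, forward
Step 1:
                   X          E
  Initial       1.52    0.03628
  Change      -1.237      2.475
  Equil       0.2826      2.511
  solve Keq expr → x = 1.237; check Q = 22.31
Then add 0.136 M of X.
Step 2:
                   X          E
  Initial     0.4186      2.511
  Change    -0.09272     0.1854
  Equil       0.3259      2.696
  solve Keq expr → x = 0.09272; check Q = 22.31
Then add 0.08137 M of X.
Step 3:
                   X          E
  Initial     0.4073      2.696
  Change    -0.05449      0.109
  Equil       0.3528      2.805
  solve Keq expr → x = 0.05449; check Q = 22.31

x = 0.05449 M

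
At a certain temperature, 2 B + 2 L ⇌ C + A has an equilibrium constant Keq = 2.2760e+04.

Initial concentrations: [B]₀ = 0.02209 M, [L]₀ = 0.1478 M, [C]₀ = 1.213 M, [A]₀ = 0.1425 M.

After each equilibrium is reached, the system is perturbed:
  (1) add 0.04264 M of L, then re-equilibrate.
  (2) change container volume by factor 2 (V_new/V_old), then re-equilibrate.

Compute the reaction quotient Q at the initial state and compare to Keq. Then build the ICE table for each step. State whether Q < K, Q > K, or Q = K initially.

Q₀ = 1.6216e+04; Q < K (proceeds forward)

Q₀ = 1.6216e+04 vs Keq = 2.2760e+04 ⇒ Q<K, forward
Step 1:
                    B           L           C           A
  Initial     0.02209      0.1478       1.213      0.1425
  Change    -0.002954   -0.002954    0.001477    0.001477
  Equil       0.01914      0.1448       1.214       0.144
  solve Keq expr → x = 0.001477; check Q = 2.2760e+04
Then add 0.04264 M of L.
Step 2:
                    B           L           C           A
  Initial     0.01914      0.1875       1.214       0.144
  Change    -0.003922   -0.003922    0.001961    0.001961
  Equil       0.01521      0.1836       1.216      0.1459
  solve Keq expr → x = 0.001961; check Q = 2.2760e+04
Then change container volume by factor 2 (V_new/V_old).
Step 3:
                    B           L           C           A
  Initial    0.007607     0.09178      0.6082     0.07297
  Change     0.006286    0.006286   -0.003143   -0.003143
  Equil       0.01389     0.09807      0.6051     0.06983
  solve Keq expr → x = -0.003143; check Q = 2.2760e+04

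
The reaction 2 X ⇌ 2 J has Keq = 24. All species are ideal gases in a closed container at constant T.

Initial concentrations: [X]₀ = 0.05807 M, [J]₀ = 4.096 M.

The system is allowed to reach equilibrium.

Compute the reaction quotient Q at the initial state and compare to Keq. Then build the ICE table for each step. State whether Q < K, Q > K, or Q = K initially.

Q₀ = 4975; Q > K (proceeds reverse)

Q₀ = 4975 vs Keq = 24 ⇒ Q>K, reverse
Step 1:
                  X         J
  I         0.05807     4.096
  C          0.6461   -0.6461
  E          0.7042      3.45
  solve Keq expr → x = -0.3231; check Q = 24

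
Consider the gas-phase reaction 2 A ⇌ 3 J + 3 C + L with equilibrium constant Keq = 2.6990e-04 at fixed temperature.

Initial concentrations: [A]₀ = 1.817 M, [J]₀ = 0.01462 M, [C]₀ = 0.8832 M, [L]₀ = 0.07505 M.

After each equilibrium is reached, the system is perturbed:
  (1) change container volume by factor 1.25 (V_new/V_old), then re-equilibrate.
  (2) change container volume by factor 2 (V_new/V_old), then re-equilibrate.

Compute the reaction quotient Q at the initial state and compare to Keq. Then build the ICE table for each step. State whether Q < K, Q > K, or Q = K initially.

Q₀ = 4.8940e-08; Q < K (proceeds forward)

Q₀ = 4.8940e-08 vs Keq = 2.6990e-04 ⇒ Q<K, forward
Step 1:
                   A          J          C          L
  I            1.817    0.01462     0.8832    0.07505
  C          -0.1072     0.1607     0.1607    0.05358
  E             1.71     0.1754      1.044     0.1286
  solve Keq expr → x = 0.05358; check Q = 2.6990e-04
Then change container volume by factor 1.25 (V_new/V_old).
Step 2:
                   A          J          C          L
  I            1.368     0.1403     0.8351     0.1029
  C         -0.02839    0.04259    0.04259     0.0142
  E            1.339     0.1829     0.8777     0.1171
  solve Keq expr → x = 0.0142; check Q = 2.6990e-04
Then change container volume by factor 2 (V_new/V_old).
Step 3:
                   A          J          C          L
  I           0.6697    0.09144     0.4389    0.05855
  C           -0.066      0.099      0.099      0.033
  E           0.6037     0.1904     0.5379    0.09155
  solve Keq expr → x = 0.033; check Q = 2.6990e-04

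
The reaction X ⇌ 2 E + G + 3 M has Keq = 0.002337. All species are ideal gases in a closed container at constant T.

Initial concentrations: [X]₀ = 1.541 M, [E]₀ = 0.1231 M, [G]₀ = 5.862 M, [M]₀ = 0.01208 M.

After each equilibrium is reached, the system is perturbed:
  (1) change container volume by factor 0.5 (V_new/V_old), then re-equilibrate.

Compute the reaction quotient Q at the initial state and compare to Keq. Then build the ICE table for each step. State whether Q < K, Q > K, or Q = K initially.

Q₀ = 1.0162e-07; Q < K (proceeds forward)

Q₀ = 1.0162e-07 vs Keq = 0.002337 ⇒ Q<K, forward
Step 1:
                  X         E         G         M
  I           1.541    0.1231     5.862   0.01208
  C        -0.06538    0.1308   0.06538    0.1961
  E           1.476    0.2539     5.927    0.2082
  solve Keq expr → x = 0.06538; check Q = 0.002337
Then change container volume by factor 0.5 (V_new/V_old).
Step 2:
                  X         E         G         M
  I           2.951    0.5077     11.85    0.4164
  C         0.08155   -0.1631  -0.08155   -0.2447
  E           3.033    0.3446     11.77    0.1718
  solve Keq expr → x = -0.08155; check Q = 0.002337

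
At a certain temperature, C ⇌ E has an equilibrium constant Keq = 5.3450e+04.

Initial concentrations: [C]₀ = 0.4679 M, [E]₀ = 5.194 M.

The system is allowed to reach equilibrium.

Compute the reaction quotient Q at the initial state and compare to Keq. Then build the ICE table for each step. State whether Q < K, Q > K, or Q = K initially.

Q₀ = 11.1 vs Keq = 5.3450e+04 ⇒ Q<K, forward
Step 1:
                   C          E
  I           0.4679      5.194
  C          -0.4678     0.4678
  E       1.0593e-04      5.662
  solve Keq expr → x = 0.4678; check Q = 5.3450e+04

Q₀ = 11.1; Q < K (proceeds forward)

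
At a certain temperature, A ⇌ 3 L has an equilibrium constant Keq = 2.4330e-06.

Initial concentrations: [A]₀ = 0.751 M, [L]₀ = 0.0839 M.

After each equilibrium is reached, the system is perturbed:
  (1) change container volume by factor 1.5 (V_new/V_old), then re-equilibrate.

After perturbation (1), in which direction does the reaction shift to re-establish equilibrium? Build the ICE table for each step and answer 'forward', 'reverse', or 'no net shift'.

Direction: forward

Q₀ = 7.8640e-04 vs Keq = 2.4330e-06 ⇒ Q>K, reverse
Step 1:
                  A         L
  init        0.751    0.0839
  Δ         0.02385  -0.07155
  eq         0.7748   0.01235
  solve Keq expr → x = -0.02385; check Q = 2.4330e-06
Then change container volume by factor 1.5 (V_new/V_old).
Step 2:
                  A         L
  init       0.5166  0.008236
  Δ       -8.5006e-04   0.00255
  eq         0.5157   0.01079
  solve Keq expr → x = 8.5006e-04; check Q = 2.4330e-06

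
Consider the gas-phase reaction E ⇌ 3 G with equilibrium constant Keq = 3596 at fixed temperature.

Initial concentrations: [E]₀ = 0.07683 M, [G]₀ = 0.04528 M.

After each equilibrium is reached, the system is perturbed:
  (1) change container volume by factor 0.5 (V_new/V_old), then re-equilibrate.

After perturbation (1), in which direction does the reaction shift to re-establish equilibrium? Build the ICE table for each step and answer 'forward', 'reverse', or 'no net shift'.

Q₀ = 0.001208 vs Keq = 3596 ⇒ Q<K, forward
Step 1:
                    E           G
  I           0.07683     0.04528
  C          -0.07682      0.2305
  E        5.8309e-06      0.2758
  solve Keq expr → x = 0.07682; check Q = 3596
Then change container volume by factor 0.5 (V_new/V_old).
Step 2:
                    E           G
  I        1.1662e-05      0.5515
  C        3.4959e-05 -1.0488e-04
  E        4.6621e-05      0.5514
  solve Keq expr → x = -3.4959e-05; check Q = 3596

Direction: reverse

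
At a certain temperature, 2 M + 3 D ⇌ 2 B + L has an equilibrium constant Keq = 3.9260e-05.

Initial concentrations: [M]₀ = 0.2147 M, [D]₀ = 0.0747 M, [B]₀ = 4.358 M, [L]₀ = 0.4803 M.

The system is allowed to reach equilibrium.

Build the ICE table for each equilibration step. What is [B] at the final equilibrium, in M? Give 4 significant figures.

[B]_eq = 3.397 M

Q₀ = 4.7475e+05 vs Keq = 3.9260e-05 ⇒ Q>K, reverse
Step 1:
                    M           D           B           L
  init         0.2147      0.0747       4.358      0.4803
  Δ            0.9606       1.441     -0.9606     -0.4803
  eq            1.175       1.516       3.397  1.6354e-05
  solve Keq expr → x = -0.4803; check Q = 3.9260e-05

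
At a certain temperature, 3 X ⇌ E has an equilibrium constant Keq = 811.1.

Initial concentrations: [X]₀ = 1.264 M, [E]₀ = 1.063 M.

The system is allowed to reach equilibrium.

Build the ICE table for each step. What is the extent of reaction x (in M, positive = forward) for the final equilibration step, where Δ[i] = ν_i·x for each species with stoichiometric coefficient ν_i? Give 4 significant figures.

Q₀ = 0.5264 vs Keq = 811.1 ⇒ Q<K, forward
Step 1:
                  X         E
  I           1.264     1.063
  C          -1.143    0.3809
  E          0.1212     1.444
  solve Keq expr → x = 0.3809; check Q = 811.1

x = 0.3809 M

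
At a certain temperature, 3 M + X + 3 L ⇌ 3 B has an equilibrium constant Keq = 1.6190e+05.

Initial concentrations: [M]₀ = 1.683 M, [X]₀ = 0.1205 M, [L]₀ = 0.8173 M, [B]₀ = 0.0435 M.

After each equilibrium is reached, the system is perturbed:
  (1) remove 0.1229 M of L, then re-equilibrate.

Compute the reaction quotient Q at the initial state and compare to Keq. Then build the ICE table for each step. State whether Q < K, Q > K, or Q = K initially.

Q₀ = 2.6247e-04 vs Keq = 1.6190e+05 ⇒ Q<K, forward
Step 1:
                  M         X         L         B
  Initial     1.683    0.1205    0.8173    0.0435
  Change    -0.3615   -0.1205   -0.3615    0.3615
  Equil       1.322 1.8774e-06    0.4558     0.405
  solve Keq expr → x = 0.1205; check Q = 1.6190e+05
Then remove 0.1229 M of L.
Step 2:
                  M         X         L         B
  Initial     1.322 1.8774e-06    0.3329     0.405
  Change  8.8215e-06 2.9405e-06 8.8215e-06 -8.8215e-06
  Equil       1.322 4.8179e-06    0.3329     0.405
  solve Keq expr → x = -2.9405e-06; check Q = 1.6190e+05

Q₀ = 2.6247e-04; Q < K (proceeds forward)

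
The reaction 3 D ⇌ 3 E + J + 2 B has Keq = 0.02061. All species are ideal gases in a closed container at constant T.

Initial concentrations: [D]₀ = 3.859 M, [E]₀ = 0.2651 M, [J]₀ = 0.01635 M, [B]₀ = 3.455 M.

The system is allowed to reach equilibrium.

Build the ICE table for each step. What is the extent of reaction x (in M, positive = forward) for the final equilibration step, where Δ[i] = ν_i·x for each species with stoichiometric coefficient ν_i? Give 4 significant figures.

x = 0.1478 M

Q₀ = 6.3273e-05 vs Keq = 0.02061 ⇒ Q<K, forward
Step 1:
                    D           E           J           B
  I             3.859      0.2651     0.01635       3.455
  C           -0.4434      0.4434      0.1478      0.2956
  E             3.416      0.7085      0.1642       3.751
  solve Keq expr → x = 0.1478; check Q = 0.02061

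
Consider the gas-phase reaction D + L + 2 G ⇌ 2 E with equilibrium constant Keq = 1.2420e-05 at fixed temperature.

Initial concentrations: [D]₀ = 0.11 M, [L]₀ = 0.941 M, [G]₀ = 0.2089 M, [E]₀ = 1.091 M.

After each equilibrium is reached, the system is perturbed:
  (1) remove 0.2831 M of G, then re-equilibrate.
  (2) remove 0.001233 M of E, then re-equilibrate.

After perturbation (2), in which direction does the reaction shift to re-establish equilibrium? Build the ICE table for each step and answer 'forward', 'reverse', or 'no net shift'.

Direction: forward

Q₀ = 263.5 vs Keq = 1.2420e-05 ⇒ Q>K, reverse
Step 1:
                  D         L         G         E
  init         0.11     0.941    0.2089     1.091
  Δ          0.5433    0.5433     1.087    -1.087
  eq         0.6533     1.484     1.295  0.004495
  solve Keq expr → x = -0.5433; check Q = 1.2420e-05
Then remove 0.2831 M of G.
Step 2:
                  D         L         G         E
  init       0.6533     1.484     1.012  0.004495
  Δ       4.8857e-04 4.8857e-04 9.7713e-04 -9.7713e-04
  eq         0.6537     1.485     1.013  0.003518
  solve Keq expr → x = -4.8857e-04; check Q = 1.2420e-05
Then remove 0.001233 M of E.
Step 3:
                  D         L         G         E
  init       0.6537     1.485     1.013  0.002285
  Δ       -6.1318e-04 -6.1318e-04 -0.001226  0.001226
  eq         0.6531     1.484     1.012  0.003512
  solve Keq expr → x = 6.1318e-04; check Q = 1.2420e-05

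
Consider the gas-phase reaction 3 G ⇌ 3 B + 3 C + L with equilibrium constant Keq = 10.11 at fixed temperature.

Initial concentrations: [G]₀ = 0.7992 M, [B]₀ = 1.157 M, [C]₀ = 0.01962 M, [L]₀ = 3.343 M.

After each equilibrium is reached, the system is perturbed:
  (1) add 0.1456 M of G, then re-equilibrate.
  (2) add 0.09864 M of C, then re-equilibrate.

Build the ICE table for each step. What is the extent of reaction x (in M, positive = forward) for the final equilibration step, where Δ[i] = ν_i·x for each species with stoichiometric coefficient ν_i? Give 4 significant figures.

Q₀ = 7.6607e-05 vs Keq = 10.11 ⇒ Q<K, forward
Step 1:
                    G           B           C           L
  init         0.7992       1.157     0.01962       3.343
  Δ           -0.3754      0.3754      0.3754      0.1251
  eq           0.4238       1.532       0.395       3.468
  solve Keq expr → x = 0.1251; check Q = 10.11
Then add 0.1456 M of G.
Step 2:
                    G           B           C           L
  init         0.5694       1.532       0.395       3.468
  Δ          -0.06047     0.06047     0.06047     0.02016
  eq           0.5089       1.593      0.4555       3.488
  solve Keq expr → x = 0.02016; check Q = 10.11
Then add 0.09864 M of C.
Step 3:
                    G           B           C           L
  init         0.5089       1.593      0.5542       3.488
  Δ           0.04421    -0.04421    -0.04421    -0.01474
  eq           0.5531       1.549      0.5099       3.474
  solve Keq expr → x = -0.01474; check Q = 10.11

x = -0.01474 M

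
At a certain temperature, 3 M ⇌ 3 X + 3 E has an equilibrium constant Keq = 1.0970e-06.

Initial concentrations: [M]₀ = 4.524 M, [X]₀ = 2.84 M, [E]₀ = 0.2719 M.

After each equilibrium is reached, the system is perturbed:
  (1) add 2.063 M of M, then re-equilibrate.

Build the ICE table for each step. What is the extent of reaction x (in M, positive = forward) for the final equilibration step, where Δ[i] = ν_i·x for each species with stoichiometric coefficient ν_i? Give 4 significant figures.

x = 0.002702 M

Q₀ = 0.004973 vs Keq = 1.0970e-06 ⇒ Q>K, reverse
Step 1:
                   M          X          E
  Initial      4.524       2.84     0.2719
  Change      0.2529    -0.2529    -0.2529
  Equil        4.777      2.587    0.01904
  solve Keq expr → x = -0.08429; check Q = 1.0970e-06
Then add 2.063 M of M.
Step 2:
                   M          X          E
  Initial       6.84      2.587    0.01904
  Change   -0.008107   0.008107   0.008107
  Equil        6.832      2.595    0.02715
  solve Keq expr → x = 0.002702; check Q = 1.0970e-06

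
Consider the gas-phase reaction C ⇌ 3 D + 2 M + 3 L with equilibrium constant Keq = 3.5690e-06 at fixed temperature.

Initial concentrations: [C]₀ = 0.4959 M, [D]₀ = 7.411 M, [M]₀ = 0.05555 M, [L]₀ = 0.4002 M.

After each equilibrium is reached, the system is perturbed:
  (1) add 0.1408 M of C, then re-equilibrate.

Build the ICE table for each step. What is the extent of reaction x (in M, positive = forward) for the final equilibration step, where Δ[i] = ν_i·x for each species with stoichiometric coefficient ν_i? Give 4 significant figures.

Q₀ = 0.1623 vs Keq = 3.5690e-06 ⇒ Q>K, reverse
Step 1:
                    C           D           M           L
  Initial      0.4959       7.411     0.05555      0.4002
  Change      0.02758    -0.08275    -0.05516    -0.08275
  Equil        0.5235       7.328  3.8522e-04      0.3175
  solve Keq expr → x = -0.02758; check Q = 3.5690e-06
Then add 0.1408 M of C.
Step 2:
                    C           D           M           L
  Initial      0.6643       7.328  3.8522e-04      0.3175
  Change  -2.4280e-05  7.2840e-05  4.8560e-05  7.2840e-05
  Equil        0.6643       7.328  4.3378e-04      0.3175
  solve Keq expr → x = 2.4280e-05; check Q = 3.5690e-06

x = 2.4280e-05 M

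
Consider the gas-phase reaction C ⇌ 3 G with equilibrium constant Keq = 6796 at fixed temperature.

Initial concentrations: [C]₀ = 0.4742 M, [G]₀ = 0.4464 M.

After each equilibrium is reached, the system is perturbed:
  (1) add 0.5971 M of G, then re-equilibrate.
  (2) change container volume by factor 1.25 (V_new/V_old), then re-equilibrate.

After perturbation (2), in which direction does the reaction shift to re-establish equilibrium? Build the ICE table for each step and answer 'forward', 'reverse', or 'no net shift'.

Direction: forward

Q₀ = 0.1876 vs Keq = 6796 ⇒ Q<K, forward
Step 1:
                    C           G
  I            0.4742      0.4464
  C           -0.4732        1.42
  E        9.5625e-04       1.866
  solve Keq expr → x = 0.4732; check Q = 6796
Then add 0.5971 M of G.
Step 2:
                    C           G
  I        9.5625e-04       2.463
  C          0.001233   -0.003699
  E          0.002189        2.46
  solve Keq expr → x = -0.001233; check Q = 6796
Then change container volume by factor 1.25 (V_new/V_old).
Step 3:
                    C           G
  I          0.001751       1.968
  C       -6.2730e-04    0.001882
  E          0.001124        1.97
  solve Keq expr → x = 6.2730e-04; check Q = 6796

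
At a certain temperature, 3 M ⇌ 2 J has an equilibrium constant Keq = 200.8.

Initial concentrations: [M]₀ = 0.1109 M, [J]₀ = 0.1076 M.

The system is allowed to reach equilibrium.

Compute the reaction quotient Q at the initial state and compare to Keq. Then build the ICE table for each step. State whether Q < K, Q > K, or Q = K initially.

Q₀ = 8.488; Q < K (proceeds forward)

Q₀ = 8.488 vs Keq = 200.8 ⇒ Q<K, forward
Step 1:
                  M         J
  I          0.1109    0.1076
  C         -0.0628   0.04187
  E          0.0481    0.1495
  solve Keq expr → x = 0.02093; check Q = 200.8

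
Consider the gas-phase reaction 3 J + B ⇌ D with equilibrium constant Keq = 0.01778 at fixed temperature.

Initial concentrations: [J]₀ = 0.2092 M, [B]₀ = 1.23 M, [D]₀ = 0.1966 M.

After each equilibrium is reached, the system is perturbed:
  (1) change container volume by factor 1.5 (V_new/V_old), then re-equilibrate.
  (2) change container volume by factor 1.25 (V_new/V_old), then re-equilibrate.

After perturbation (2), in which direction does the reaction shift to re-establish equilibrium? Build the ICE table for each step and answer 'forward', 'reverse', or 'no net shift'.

Q₀ = 17.46 vs Keq = 0.01778 ⇒ Q>K, reverse
Step 1:
                    J           B           D
  init         0.2092        1.23      0.1966
  Δ             0.556      0.1853     -0.1853
  eq           0.7652       1.415     0.01127
  solve Keq expr → x = -0.1853; check Q = 0.01778
Then change container volume by factor 1.5 (V_new/V_old).
Step 2:
                    J           B           D
  init         0.5101      0.9436    0.007516
  Δ           0.01521    0.005071   -0.005071
  eq           0.5253      0.9486    0.002445
  solve Keq expr → x = -0.005071; check Q = 0.01778
Then change container volume by factor 1.25 (V_new/V_old).
Step 3:
                    J           B           D
  init         0.4203      0.7589    0.001956
  Δ            0.0028  9.3322e-04 -9.3322e-04
  eq           0.4231      0.7598    0.001023
  solve Keq expr → x = -9.3322e-04; check Q = 0.01778

Direction: reverse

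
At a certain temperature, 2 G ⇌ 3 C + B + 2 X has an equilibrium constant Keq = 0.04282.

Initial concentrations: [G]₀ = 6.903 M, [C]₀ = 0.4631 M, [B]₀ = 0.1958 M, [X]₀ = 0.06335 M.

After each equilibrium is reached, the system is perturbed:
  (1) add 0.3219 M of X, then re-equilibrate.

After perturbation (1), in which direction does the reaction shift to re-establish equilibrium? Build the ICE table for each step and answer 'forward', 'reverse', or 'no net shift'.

Q₀ = 1.6378e-06 vs Keq = 0.04282 ⇒ Q<K, forward
Step 1:
                   G          C          B          X
  Initial      6.903     0.4631     0.1958    0.06335
  Change     -0.7607      1.141     0.3804     0.7607
  Equil        6.142      1.604     0.5762     0.8241
  solve Keq expr → x = 0.3804; check Q = 0.04282
Then add 0.3219 M of X.
Step 2:
                   G          C          B          X
  Initial      6.142      1.604     0.5762      1.146
  Change      0.1094    -0.1641    -0.0547    -0.1094
  Equil        6.252       1.44     0.5215      1.037
  solve Keq expr → x = -0.0547; check Q = 0.04282

Direction: reverse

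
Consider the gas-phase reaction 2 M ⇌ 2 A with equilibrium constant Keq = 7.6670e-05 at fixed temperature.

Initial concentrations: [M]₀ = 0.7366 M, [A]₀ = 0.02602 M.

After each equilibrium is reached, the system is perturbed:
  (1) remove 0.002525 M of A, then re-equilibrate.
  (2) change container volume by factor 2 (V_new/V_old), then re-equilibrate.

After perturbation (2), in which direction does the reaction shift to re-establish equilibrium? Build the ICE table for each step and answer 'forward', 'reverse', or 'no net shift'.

Direction: no net shift

Q₀ = 0.001248 vs Keq = 7.6670e-05 ⇒ Q>K, reverse
Step 1:
                    M           A
  Initial      0.7366     0.02602
  Change       0.0194     -0.0194
  Equil         0.756     0.00662
  solve Keq expr → x = -0.0097; check Q = 7.6670e-05
Then remove 0.002525 M of A.
Step 2:
                    M           A
  Initial       0.756    0.004095
  Change    -0.002503    0.002503
  Equil        0.7535    0.006598
  solve Keq expr → x = 0.001252; check Q = 7.6670e-05
Then change container volume by factor 2 (V_new/V_old).
Step 3:
                    M           A
  Initial      0.3767    0.003299
  Change            0           0
  Equil        0.3767    0.003299
  solve Keq expr → x = 0; check Q = 7.6670e-05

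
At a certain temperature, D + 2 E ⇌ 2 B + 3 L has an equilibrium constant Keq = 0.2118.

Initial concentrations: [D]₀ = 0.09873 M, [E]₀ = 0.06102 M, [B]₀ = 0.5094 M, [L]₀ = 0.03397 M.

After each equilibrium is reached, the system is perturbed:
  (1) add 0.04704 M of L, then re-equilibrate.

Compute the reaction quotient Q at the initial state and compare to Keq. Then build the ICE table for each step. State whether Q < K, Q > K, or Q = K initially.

Q₀ = 0.02767 vs Keq = 0.2118 ⇒ Q<K, forward
Step 1:
                  D         E         B         L
  Initial   0.09873   0.06102    0.5094   0.03397
  Change  -0.006785  -0.01357   0.01357   0.02035
  Equil     0.09195   0.04745     0.523   0.05432
  solve Keq expr → x = 0.006785; check Q = 0.2118
Then add 0.04704 M of L.
Step 2:
                  D         E         B         L
  Initial   0.09195   0.04745     0.523    0.1014
  Change   0.009673   0.01935  -0.01935  -0.02902
  Equil      0.1016    0.0668    0.5036   0.07234
  solve Keq expr → x = -0.009673; check Q = 0.2118

Q₀ = 0.02767; Q < K (proceeds forward)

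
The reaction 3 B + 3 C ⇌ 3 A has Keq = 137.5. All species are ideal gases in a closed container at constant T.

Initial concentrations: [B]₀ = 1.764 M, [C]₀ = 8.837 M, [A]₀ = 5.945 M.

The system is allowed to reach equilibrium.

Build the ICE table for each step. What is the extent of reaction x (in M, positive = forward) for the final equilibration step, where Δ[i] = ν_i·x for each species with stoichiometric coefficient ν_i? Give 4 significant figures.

Q₀ = 0.05547 vs Keq = 137.5 ⇒ Q<K, forward
Step 1:
                   B          C          A
  I            1.764      8.837      5.945
  C           -1.564     -1.564      1.564
  E              0.2      7.273      7.509
  solve Keq expr → x = 0.5213; check Q = 137.5

x = 0.5213 M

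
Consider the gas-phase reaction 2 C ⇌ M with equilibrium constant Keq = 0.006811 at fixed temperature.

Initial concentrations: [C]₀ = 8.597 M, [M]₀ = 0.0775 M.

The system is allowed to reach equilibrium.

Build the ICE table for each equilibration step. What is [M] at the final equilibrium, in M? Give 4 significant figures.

Q₀ = 0.001049 vs Keq = 0.006811 ⇒ Q<K, forward
Step 1:
                    C           M
  I             8.597      0.0775
  C           -0.6955      0.3477
  E             7.902      0.4252
  solve Keq expr → x = 0.3477; check Q = 0.006811

[M]_eq = 0.4252 M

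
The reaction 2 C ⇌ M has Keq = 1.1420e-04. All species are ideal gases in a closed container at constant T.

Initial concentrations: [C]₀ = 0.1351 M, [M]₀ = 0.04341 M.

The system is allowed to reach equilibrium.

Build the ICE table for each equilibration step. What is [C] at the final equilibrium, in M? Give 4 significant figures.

Q₀ = 2.378 vs Keq = 1.1420e-04 ⇒ Q>K, reverse
Step 1:
                   C          M
  I           0.1351    0.04341
  C          0.08681    -0.0434
  E           0.2219 5.6236e-06
  solve Keq expr → x = -0.0434; check Q = 1.1420e-04

[C]_eq = 0.2219 M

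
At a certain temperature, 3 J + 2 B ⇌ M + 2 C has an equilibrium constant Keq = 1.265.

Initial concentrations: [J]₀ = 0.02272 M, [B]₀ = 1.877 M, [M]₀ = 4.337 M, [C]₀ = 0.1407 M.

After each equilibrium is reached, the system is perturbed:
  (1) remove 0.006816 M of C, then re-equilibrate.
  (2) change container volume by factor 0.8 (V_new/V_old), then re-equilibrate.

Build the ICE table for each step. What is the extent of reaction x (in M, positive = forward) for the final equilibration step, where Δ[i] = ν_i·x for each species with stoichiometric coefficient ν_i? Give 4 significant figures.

Q₀ = 2078 vs Keq = 1.265 ⇒ Q>K, reverse
Step 1:
                  J         B         M         C
  Initial   0.02272     1.877     4.337    0.1407
  Change     0.1227   0.08178  -0.04089  -0.08178
  Equil      0.1454     1.959     4.296   0.05892
  solve Keq expr → x = -0.04089; check Q = 1.265
Then remove 0.006816 M of C.
Step 2:
                  J         B         M         C
  Initial    0.1454     1.959     4.296   0.05211
  Change  -0.005283 -0.003522  0.001761  0.003522
  Equil      0.1401     1.955     4.298   0.05563
  solve Keq expr → x = 0.001761; check Q = 1.265
Then change container volume by factor 0.8 (V_new/V_old).
Step 3:
                  J         B         M         C
  Initial    0.1751     2.444     5.372   0.06954
  Change   -0.01223 -0.008152  0.004076  0.008152
  Equil      0.1629     2.436     5.376   0.07769
  solve Keq expr → x = 0.004076; check Q = 1.265

x = 0.004076 M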